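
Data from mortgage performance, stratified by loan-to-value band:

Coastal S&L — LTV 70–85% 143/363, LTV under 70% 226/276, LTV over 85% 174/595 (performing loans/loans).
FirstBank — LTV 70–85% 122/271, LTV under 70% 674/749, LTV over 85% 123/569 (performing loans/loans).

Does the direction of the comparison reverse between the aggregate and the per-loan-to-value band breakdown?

LTV 70–85%: Coastal S&L 143/363 = 39.4%, FirstBank 122/271 = 45.0% → FirstBank
LTV under 70%: Coastal S&L 226/276 = 81.9%, FirstBank 674/749 = 90.0% → FirstBank
LTV over 85%: Coastal S&L 174/595 = 29.2%, FirstBank 123/569 = 21.6% → Coastal S&L
Overall: Coastal S&L 543/1234 = 44.0%, FirstBank 919/1589 = 57.8% → FirstBank
Neither sweeps: Coastal S&L wins 1 of 3 groups, FirstBank wins 2. FirstBank wins overall but not every group — no Simpson reversal.

No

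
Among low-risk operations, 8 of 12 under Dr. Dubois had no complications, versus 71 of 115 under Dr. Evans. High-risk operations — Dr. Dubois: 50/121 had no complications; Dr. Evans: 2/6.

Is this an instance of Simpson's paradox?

Low-risk: Dr. Dubois 8/12 = 66.7%, Dr. Evans 71/115 = 61.7% → Dr. Dubois
High-risk: Dr. Dubois 50/121 = 41.3%, Dr. Evans 2/6 = 33.3% → Dr. Dubois
Overall: Dr. Dubois 58/133 = 43.6%, Dr. Evans 73/121 = 60.3% → Dr. Evans
Dr. Dubois wins each patient risk group but Dr. Evans wins overall — the comparison reverses. Dr. Dubois's operations skew toward high-risk, which has a lower base rate.

Yes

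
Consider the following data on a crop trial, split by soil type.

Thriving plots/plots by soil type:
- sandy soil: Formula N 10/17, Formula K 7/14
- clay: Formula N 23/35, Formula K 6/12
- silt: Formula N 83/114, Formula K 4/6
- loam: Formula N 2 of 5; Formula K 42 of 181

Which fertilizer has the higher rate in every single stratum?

Formula N

Sandy soil: Formula N 10/17 = 58.8%, Formula K 7/14 = 50.0% → Formula N
Clay: Formula N 23/35 = 65.7%, Formula K 6/12 = 50.0% → Formula N
Silt: Formula N 83/114 = 72.8%, Formula K 4/6 = 66.7% → Formula N
Loam: Formula N 2/5 = 40.0%, Formula K 42/181 = 23.2% → Formula N
Formula N has the higher rate in all 4 groups.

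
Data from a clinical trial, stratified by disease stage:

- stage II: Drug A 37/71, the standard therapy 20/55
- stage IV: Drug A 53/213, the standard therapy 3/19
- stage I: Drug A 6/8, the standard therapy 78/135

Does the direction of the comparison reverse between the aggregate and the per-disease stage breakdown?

Stage II: Drug A 37/71 = 52.1%, the standard therapy 20/55 = 36.4% → Drug A
Stage IV: Drug A 53/213 = 24.9%, the standard therapy 3/19 = 15.8% → Drug A
Stage I: Drug A 6/8 = 75.0%, the standard therapy 78/135 = 57.8% → Drug A
Overall: Drug A 96/292 = 32.9%, the standard therapy 101/209 = 48.3% → the standard therapy
Drug A wins each disease group but the standard therapy wins overall — the comparison reverses. Drug A's patients skew toward stage IV, which has a lower base rate.

Yes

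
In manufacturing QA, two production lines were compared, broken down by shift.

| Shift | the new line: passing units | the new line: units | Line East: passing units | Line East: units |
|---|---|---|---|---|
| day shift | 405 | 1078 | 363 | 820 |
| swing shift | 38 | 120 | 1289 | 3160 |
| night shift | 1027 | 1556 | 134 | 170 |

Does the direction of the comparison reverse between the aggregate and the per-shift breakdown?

Yes

Day shift: the new line 405/1078 = 37.6%, Line East 363/820 = 44.3% → Line East
Swing shift: the new line 38/120 = 31.7%, Line East 1289/3160 = 40.8% → Line East
Night shift: the new line 1027/1556 = 66.0%, Line East 134/170 = 78.8% → Line East
Overall: the new line 1470/2754 = 53.4%, Line East 1786/4150 = 43.0% → the new line
Line East wins each shift group but the new line wins overall — the comparison reverses. Line East's units skew toward swing shift, which has a lower base rate.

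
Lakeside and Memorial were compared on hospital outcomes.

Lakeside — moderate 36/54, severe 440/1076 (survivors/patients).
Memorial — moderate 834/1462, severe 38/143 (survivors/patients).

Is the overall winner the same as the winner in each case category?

Moderate: Lakeside 36/54 = 66.7%, Memorial 834/1462 = 57.0% → Lakeside
Severe: Lakeside 440/1076 = 40.9%, Memorial 38/143 = 26.6% → Lakeside
Overall: Lakeside 476/1130 = 42.1%, Memorial 872/1605 = 54.3% → Memorial
Lakeside wins each case group but Memorial wins overall — the comparison reverses. Lakeside's patients skew toward severe, which has a lower base rate.

No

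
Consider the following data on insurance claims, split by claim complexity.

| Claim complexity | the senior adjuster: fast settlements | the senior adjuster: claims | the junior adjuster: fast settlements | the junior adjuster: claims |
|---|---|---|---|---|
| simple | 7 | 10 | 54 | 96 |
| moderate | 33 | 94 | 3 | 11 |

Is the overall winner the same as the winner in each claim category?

Simple: the senior adjuster 7/10 = 70.0%, the junior adjuster 54/96 = 56.2% → the senior adjuster
Moderate: the senior adjuster 33/94 = 35.1%, the junior adjuster 3/11 = 27.3% → the senior adjuster
Overall: the senior adjuster 40/104 = 38.5%, the junior adjuster 57/107 = 53.3% → the junior adjuster
The senior adjuster wins each claim group but the junior adjuster wins overall — the comparison reverses. The senior adjuster's claims skew toward moderate, which has a lower base rate.

No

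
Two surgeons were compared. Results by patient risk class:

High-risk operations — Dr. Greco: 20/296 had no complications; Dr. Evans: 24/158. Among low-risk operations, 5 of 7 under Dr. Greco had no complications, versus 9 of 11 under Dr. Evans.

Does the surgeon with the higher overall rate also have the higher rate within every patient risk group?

Yes

High-risk: Dr. Greco 20/296 = 6.8%, Dr. Evans 24/158 = 15.2% → Dr. Evans
Low-risk: Dr. Greco 5/7 = 71.4%, Dr. Evans 9/11 = 81.8% → Dr. Evans
Overall: Dr. Greco 25/303 = 8.3%, Dr. Evans 33/169 = 19.5% → Dr. Evans
Dr. Evans wins overall and in every patient risk group — no reversal.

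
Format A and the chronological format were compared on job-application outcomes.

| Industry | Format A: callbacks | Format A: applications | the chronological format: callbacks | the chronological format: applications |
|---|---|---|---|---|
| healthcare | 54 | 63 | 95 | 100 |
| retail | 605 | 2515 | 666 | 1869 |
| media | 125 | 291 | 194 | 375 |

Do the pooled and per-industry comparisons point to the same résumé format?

Yes

Healthcare: Format A 54/63 = 85.7%, the chronological format 95/100 = 95.0% → the chronological format
Retail: Format A 605/2515 = 24.1%, the chronological format 666/1869 = 35.6% → the chronological format
Media: Format A 125/291 = 43.0%, the chronological format 194/375 = 51.7% → the chronological format
Overall: Format A 784/2869 = 27.3%, the chronological format 955/2344 = 40.7% → the chronological format
The chronological format wins overall and in every industry group — no reversal.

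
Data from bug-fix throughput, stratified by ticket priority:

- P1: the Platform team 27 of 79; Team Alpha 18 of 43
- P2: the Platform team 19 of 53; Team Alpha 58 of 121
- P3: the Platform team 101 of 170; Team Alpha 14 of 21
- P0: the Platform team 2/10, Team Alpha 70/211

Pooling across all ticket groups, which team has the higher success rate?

the Platform team

P1: the Platform team 27/79 = 34.2%, Team Alpha 18/43 = 41.9% → Team Alpha
P2: the Platform team 19/53 = 35.8%, Team Alpha 58/121 = 47.9% → Team Alpha
P3: the Platform team 101/170 = 59.4%, Team Alpha 14/21 = 66.7% → Team Alpha
P0: the Platform team 2/10 = 20.0%, Team Alpha 70/211 = 33.2% → Team Alpha
Overall: the Platform team 149/312 = 47.8%, Team Alpha 160/396 = 40.4% → the Platform team
(Team Alpha wins every ticket group but the Platform team wins overall — Team Alpha's tickets skew toward the low-rate P0 group.)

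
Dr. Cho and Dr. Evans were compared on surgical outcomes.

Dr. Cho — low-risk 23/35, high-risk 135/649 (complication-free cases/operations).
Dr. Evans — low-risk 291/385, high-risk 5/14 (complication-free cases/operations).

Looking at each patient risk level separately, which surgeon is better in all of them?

Low-risk: Dr. Cho 23/35 = 65.7%, Dr. Evans 291/385 = 75.6% → Dr. Evans
High-risk: Dr. Cho 135/649 = 20.8%, Dr. Evans 5/14 = 35.7% → Dr. Evans
Dr. Evans has the higher rate in both groups.

Dr. Evans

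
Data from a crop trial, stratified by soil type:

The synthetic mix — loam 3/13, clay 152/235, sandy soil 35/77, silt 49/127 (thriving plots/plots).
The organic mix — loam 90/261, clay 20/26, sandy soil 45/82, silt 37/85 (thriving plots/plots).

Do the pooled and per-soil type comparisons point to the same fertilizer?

Loam: the synthetic mix 3/13 = 23.1%, the organic mix 90/261 = 34.5% → the organic mix
Clay: the synthetic mix 152/235 = 64.7%, the organic mix 20/26 = 76.9% → the organic mix
Sandy soil: the synthetic mix 35/77 = 45.5%, the organic mix 45/82 = 54.9% → the organic mix
Silt: the synthetic mix 49/127 = 38.6%, the organic mix 37/85 = 43.5% → the organic mix
Overall: the synthetic mix 239/452 = 52.9%, the organic mix 192/454 = 42.3% → the synthetic mix
The organic mix wins each soil group but the synthetic mix wins overall — the comparison reverses. The organic mix's plots skew toward loam, which has a lower base rate.

No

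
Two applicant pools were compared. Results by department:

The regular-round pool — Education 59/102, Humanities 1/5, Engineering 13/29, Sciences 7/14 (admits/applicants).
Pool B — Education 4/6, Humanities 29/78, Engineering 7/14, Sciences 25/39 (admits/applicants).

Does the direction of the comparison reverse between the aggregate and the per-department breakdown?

Yes

Education: the regular-round pool 59/102 = 57.8%, Pool B 4/6 = 66.7% → Pool B
Humanities: the regular-round pool 1/5 = 20.0%, Pool B 29/78 = 37.2% → Pool B
Engineering: the regular-round pool 13/29 = 44.8%, Pool B 7/14 = 50.0% → Pool B
Sciences: the regular-round pool 7/14 = 50.0%, Pool B 25/39 = 64.1% → Pool B
Overall: the regular-round pool 80/150 = 53.3%, Pool B 65/137 = 47.4% → the regular-round pool
Pool B wins each department group but the regular-round pool wins overall — the comparison reverses. Pool B's applicants skew toward Humanities, which has a lower base rate.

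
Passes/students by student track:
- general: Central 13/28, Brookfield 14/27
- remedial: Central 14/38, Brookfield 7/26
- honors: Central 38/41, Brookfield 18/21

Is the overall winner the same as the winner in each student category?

No

General: Central 13/28 = 46.4%, Brookfield 14/27 = 51.9% → Brookfield
Remedial: Central 14/38 = 36.8%, Brookfield 7/26 = 26.9% → Central
Honors: Central 38/41 = 92.7%, Brookfield 18/21 = 85.7% → Central
Overall: Central 65/107 = 60.7%, Brookfield 39/74 = 52.7% → Central
Neither sweeps: Central wins 2 of 3 groups, Brookfield wins 1. Central wins overall but not every group — no Simpson reversal.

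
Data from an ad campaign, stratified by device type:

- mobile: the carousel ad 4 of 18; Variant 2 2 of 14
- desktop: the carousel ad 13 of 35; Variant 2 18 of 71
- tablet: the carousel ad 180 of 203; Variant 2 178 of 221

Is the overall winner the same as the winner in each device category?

Mobile: the carousel ad 4/18 = 22.2%, Variant 2 2/14 = 14.3% → the carousel ad
Desktop: the carousel ad 13/35 = 37.1%, Variant 2 18/71 = 25.4% → the carousel ad
Tablet: the carousel ad 180/203 = 88.7%, Variant 2 178/221 = 80.5% → the carousel ad
Overall: the carousel ad 197/256 = 77.0%, Variant 2 198/306 = 64.7% → the carousel ad
The carousel ad wins overall and in every device group — no reversal.

Yes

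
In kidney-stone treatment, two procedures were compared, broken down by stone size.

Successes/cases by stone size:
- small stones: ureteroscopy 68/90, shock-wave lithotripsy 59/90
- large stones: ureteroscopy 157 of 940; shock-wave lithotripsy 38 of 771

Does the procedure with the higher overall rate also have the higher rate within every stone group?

Yes

Small stones: ureteroscopy 68/90 = 75.6%, shock-wave lithotripsy 59/90 = 65.6% → ureteroscopy
Large stones: ureteroscopy 157/940 = 16.7%, shock-wave lithotripsy 38/771 = 4.9% → ureteroscopy
Overall: ureteroscopy 225/1030 = 21.8%, shock-wave lithotripsy 97/861 = 11.3% → ureteroscopy
Ureteroscopy wins overall and in every stone group — no reversal.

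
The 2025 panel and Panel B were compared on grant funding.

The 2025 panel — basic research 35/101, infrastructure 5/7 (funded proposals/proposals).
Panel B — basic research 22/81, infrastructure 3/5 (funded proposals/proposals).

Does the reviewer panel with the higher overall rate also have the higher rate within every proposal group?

Yes

Basic research: the 2025 panel 35/101 = 34.7%, Panel B 22/81 = 27.2% → the 2025 panel
Infrastructure: the 2025 panel 5/7 = 71.4%, Panel B 3/5 = 60.0% → the 2025 panel
Overall: the 2025 panel 40/108 = 37.0%, Panel B 25/86 = 29.1% → the 2025 panel
The 2025 panel wins overall and in every proposal group — no reversal.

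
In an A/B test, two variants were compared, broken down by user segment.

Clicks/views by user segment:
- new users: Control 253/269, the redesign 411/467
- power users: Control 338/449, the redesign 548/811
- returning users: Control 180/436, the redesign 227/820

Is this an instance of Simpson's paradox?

New users: Control 253/269 = 94.1%, the redesign 411/467 = 88.0% → Control
Power users: Control 338/449 = 75.3%, the redesign 548/811 = 67.6% → Control
Returning users: Control 180/436 = 41.3%, the redesign 227/820 = 27.7% → Control
Overall: Control 771/1154 = 66.8%, the redesign 1186/2098 = 56.5% → Control
Control wins overall and in every user group — no reversal.

No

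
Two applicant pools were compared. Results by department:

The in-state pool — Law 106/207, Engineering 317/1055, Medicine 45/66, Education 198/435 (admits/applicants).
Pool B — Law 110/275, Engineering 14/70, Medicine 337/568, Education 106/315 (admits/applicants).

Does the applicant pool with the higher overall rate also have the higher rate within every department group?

No

Law: the in-state pool 106/207 = 51.2%, Pool B 110/275 = 40.0% → the in-state pool
Engineering: the in-state pool 317/1055 = 30.0%, Pool B 14/70 = 20.0% → the in-state pool
Medicine: the in-state pool 45/66 = 68.2%, Pool B 337/568 = 59.3% → the in-state pool
Education: the in-state pool 198/435 = 45.5%, Pool B 106/315 = 33.7% → the in-state pool
Overall: the in-state pool 666/1763 = 37.8%, Pool B 567/1228 = 46.2% → Pool B
The in-state pool wins each department group but Pool B wins overall — the comparison reverses. The in-state pool's applicants skew toward Engineering, which has a lower base rate.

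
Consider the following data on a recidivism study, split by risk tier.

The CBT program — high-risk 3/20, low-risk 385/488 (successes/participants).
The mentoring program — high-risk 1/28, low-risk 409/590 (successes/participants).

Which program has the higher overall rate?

High-risk: the CBT program 3/20 = 15.0%, the mentoring program 1/28 = 3.6% → the CBT program
Low-risk: the CBT program 385/488 = 78.9%, the mentoring program 409/590 = 69.3% → the CBT program
Overall: the CBT program 388/508 = 76.4%, the mentoring program 410/618 = 66.3% → the CBT program

the CBT program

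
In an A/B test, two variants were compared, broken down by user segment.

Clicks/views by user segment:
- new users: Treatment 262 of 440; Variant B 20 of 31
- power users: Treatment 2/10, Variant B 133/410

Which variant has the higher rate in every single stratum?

Variant B

New users: Treatment 262/440 = 59.5%, Variant B 20/31 = 64.5% → Variant B
Power users: Treatment 2/10 = 20.0%, Variant B 133/410 = 32.4% → Variant B
Variant B has the higher rate in both groups.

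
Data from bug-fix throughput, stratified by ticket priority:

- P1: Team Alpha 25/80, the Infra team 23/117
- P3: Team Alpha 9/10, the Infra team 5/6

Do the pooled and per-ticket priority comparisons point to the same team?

Yes

P1: Team Alpha 25/80 = 31.2%, the Infra team 23/117 = 19.7% → Team Alpha
P3: Team Alpha 9/10 = 90.0%, the Infra team 5/6 = 83.3% → Team Alpha
Overall: Team Alpha 34/90 = 37.8%, the Infra team 28/123 = 22.8% → Team Alpha
Team Alpha wins overall and in every ticket group — no reversal.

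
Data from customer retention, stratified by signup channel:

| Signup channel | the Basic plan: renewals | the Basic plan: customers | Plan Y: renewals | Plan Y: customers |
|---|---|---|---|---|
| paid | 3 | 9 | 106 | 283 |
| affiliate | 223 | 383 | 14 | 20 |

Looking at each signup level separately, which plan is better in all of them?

Plan Y

Paid: the Basic plan 3/9 = 33.3%, Plan Y 106/283 = 37.5% → Plan Y
Affiliate: the Basic plan 223/383 = 58.2%, Plan Y 14/20 = 70.0% → Plan Y
Plan Y has the higher rate in both groups.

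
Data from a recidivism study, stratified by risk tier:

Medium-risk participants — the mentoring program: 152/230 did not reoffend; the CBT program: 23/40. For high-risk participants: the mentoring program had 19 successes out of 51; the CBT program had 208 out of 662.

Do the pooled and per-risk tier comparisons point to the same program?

Medium-risk: the mentoring program 152/230 = 66.1%, the CBT program 23/40 = 57.5% → the mentoring program
High-risk: the mentoring program 19/51 = 37.3%, the CBT program 208/662 = 31.4% → the mentoring program
Overall: the mentoring program 171/281 = 60.9%, the CBT program 231/702 = 32.9% → the mentoring program
The mentoring program wins overall and in every risk group — no reversal.

Yes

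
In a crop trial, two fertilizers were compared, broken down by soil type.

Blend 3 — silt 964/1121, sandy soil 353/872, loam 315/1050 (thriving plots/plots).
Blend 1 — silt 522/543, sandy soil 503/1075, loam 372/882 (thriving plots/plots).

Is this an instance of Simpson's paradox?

No

Silt: Blend 3 964/1121 = 86.0%, Blend 1 522/543 = 96.1% → Blend 1
Sandy soil: Blend 3 353/872 = 40.5%, Blend 1 503/1075 = 46.8% → Blend 1
Loam: Blend 3 315/1050 = 30.0%, Blend 1 372/882 = 42.2% → Blend 1
Overall: Blend 3 1632/3043 = 53.6%, Blend 1 1397/2500 = 55.9% → Blend 1
Blend 1 wins overall and in every soil group — no reversal.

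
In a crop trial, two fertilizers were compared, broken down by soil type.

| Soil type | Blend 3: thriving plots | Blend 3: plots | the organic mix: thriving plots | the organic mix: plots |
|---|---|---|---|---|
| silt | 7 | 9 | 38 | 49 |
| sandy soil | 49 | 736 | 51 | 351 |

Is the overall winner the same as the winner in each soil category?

No

Silt: Blend 3 7/9 = 77.8%, the organic mix 38/49 = 77.6% → Blend 3
Sandy soil: Blend 3 49/736 = 6.7%, the organic mix 51/351 = 14.5% → the organic mix
Overall: Blend 3 56/745 = 7.5%, the organic mix 89/400 = 22.2% → the organic mix
Neither sweeps: Blend 3 wins 1 of 2 groups, the organic mix wins 1. The organic mix wins overall but not every group — no Simpson reversal.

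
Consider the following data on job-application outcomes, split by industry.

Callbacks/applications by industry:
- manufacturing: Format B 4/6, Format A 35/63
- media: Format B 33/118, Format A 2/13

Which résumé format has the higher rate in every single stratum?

Format B

Manufacturing: Format B 4/6 = 66.7%, Format A 35/63 = 55.6% → Format B
Media: Format B 33/118 = 28.0%, Format A 2/13 = 15.4% → Format B
Format B has the higher rate in both groups.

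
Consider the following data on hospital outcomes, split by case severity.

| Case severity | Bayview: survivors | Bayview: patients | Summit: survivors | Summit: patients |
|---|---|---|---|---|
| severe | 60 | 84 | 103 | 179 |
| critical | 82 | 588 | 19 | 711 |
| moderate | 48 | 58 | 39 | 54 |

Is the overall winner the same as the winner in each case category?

Severe: Bayview 60/84 = 71.4%, Summit 103/179 = 57.5% → Bayview
Critical: Bayview 82/588 = 13.9%, Summit 19/711 = 2.7% → Bayview
Moderate: Bayview 48/58 = 82.8%, Summit 39/54 = 72.2% → Bayview
Overall: Bayview 190/730 = 26.0%, Summit 161/944 = 17.1% → Bayview
Bayview wins overall and in every case group — no reversal.

Yes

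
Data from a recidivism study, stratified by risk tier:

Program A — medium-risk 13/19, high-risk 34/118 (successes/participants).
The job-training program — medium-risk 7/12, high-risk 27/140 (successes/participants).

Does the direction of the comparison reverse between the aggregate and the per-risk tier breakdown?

No

Medium-risk: Program A 13/19 = 68.4%, the job-training program 7/12 = 58.3% → Program A
High-risk: Program A 34/118 = 28.8%, the job-training program 27/140 = 19.3% → Program A
Overall: Program A 47/137 = 34.3%, the job-training program 34/152 = 22.4% → Program A
Program A wins overall and in every risk group — no reversal.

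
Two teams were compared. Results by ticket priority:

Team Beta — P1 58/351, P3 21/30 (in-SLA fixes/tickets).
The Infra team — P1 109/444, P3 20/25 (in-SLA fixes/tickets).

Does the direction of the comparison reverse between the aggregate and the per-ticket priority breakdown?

P1: Team Beta 58/351 = 16.5%, the Infra team 109/444 = 24.5% → the Infra team
P3: Team Beta 21/30 = 70.0%, the Infra team 20/25 = 80.0% → the Infra team
Overall: Team Beta 79/381 = 20.7%, the Infra team 129/469 = 27.5% → the Infra team
The Infra team wins overall and in every ticket group — no reversal.

No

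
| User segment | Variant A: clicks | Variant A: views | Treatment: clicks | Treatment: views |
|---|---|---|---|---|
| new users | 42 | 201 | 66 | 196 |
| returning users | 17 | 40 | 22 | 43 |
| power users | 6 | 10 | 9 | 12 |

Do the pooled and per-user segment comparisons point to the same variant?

New users: Variant A 42/201 = 20.9%, Treatment 66/196 = 33.7% → Treatment
Returning users: Variant A 17/40 = 42.5%, Treatment 22/43 = 51.2% → Treatment
Power users: Variant A 6/10 = 60.0%, Treatment 9/12 = 75.0% → Treatment
Overall: Variant A 65/251 = 25.9%, Treatment 97/251 = 38.6% → Treatment
Treatment wins overall and in every user group — no reversal.

Yes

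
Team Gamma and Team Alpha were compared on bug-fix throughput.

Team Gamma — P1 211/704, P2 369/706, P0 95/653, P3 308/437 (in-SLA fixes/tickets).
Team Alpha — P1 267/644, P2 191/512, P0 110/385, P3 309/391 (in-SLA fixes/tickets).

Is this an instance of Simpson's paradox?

P1: Team Gamma 211/704 = 30.0%, Team Alpha 267/644 = 41.5% → Team Alpha
P2: Team Gamma 369/706 = 52.3%, Team Alpha 191/512 = 37.3% → Team Gamma
P0: Team Gamma 95/653 = 14.5%, Team Alpha 110/385 = 28.6% → Team Alpha
P3: Team Gamma 308/437 = 70.5%, Team Alpha 309/391 = 79.0% → Team Alpha
Overall: Team Gamma 983/2500 = 39.3%, Team Alpha 877/1932 = 45.4% → Team Alpha
Neither sweeps: Team Gamma wins 1 of 4 groups, Team Alpha wins 3. Team Alpha wins overall but not every group — no Simpson reversal.

No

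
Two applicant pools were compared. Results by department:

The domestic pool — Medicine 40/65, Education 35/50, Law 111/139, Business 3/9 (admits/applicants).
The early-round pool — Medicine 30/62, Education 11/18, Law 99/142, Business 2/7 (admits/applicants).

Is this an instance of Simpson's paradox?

No

Medicine: the domestic pool 40/65 = 61.5%, the early-round pool 30/62 = 48.4% → the domestic pool
Education: the domestic pool 35/50 = 70.0%, the early-round pool 11/18 = 61.1% → the domestic pool
Law: the domestic pool 111/139 = 79.9%, the early-round pool 99/142 = 69.7% → the domestic pool
Business: the domestic pool 3/9 = 33.3%, the early-round pool 2/7 = 28.6% → the domestic pool
Overall: the domestic pool 189/263 = 71.9%, the early-round pool 142/229 = 62.0% → the domestic pool
The domestic pool wins overall and in every department group — no reversal.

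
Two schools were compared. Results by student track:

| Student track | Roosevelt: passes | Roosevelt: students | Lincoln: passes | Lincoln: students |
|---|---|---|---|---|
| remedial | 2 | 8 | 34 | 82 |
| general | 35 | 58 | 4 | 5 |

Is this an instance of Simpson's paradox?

Remedial: Roosevelt 2/8 = 25.0%, Lincoln 34/82 = 41.5% → Lincoln
General: Roosevelt 35/58 = 60.3%, Lincoln 4/5 = 80.0% → Lincoln
Overall: Roosevelt 37/66 = 56.1%, Lincoln 38/87 = 43.7% → Roosevelt
Lincoln wins each student group but Roosevelt wins overall — the comparison reverses. Lincoln's students skew toward remedial, which has a lower base rate.

Yes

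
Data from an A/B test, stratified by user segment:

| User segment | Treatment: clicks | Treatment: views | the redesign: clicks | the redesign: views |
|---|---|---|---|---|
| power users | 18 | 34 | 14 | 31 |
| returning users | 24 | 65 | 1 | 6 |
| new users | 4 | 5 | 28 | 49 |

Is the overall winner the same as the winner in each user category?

No

Power users: Treatment 18/34 = 52.9%, the redesign 14/31 = 45.2% → Treatment
Returning users: Treatment 24/65 = 36.9%, the redesign 1/6 = 16.7% → Treatment
New users: Treatment 4/5 = 80.0%, the redesign 28/49 = 57.1% → Treatment
Overall: Treatment 46/104 = 44.2%, the redesign 43/86 = 50.0% → the redesign
Treatment wins each user group but the redesign wins overall — the comparison reverses. Treatment's views skew toward returning users, which has a lower base rate.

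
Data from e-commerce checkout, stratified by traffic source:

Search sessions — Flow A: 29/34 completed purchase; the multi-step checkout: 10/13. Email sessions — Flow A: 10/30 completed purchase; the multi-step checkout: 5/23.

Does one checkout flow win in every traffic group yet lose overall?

No

Search: Flow A 29/34 = 85.3%, the multi-step checkout 10/13 = 76.9% → Flow A
Email: Flow A 10/30 = 33.3%, the multi-step checkout 5/23 = 21.7% → Flow A
Overall: Flow A 39/64 = 60.9%, the multi-step checkout 15/36 = 41.7% → Flow A
Flow A wins overall and in every traffic group — no reversal.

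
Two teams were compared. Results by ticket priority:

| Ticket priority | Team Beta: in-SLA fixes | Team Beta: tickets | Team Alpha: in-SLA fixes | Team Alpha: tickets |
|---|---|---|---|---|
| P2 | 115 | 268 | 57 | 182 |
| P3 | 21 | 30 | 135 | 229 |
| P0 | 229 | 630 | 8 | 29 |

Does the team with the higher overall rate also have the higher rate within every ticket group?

No

P2: Team Beta 115/268 = 42.9%, Team Alpha 57/182 = 31.3% → Team Beta
P3: Team Beta 21/30 = 70.0%, Team Alpha 135/229 = 59.0% → Team Beta
P0: Team Beta 229/630 = 36.3%, Team Alpha 8/29 = 27.6% → Team Beta
Overall: Team Beta 365/928 = 39.3%, Team Alpha 200/440 = 45.5% → Team Alpha
Team Beta wins each ticket group but Team Alpha wins overall — the comparison reverses. Team Beta's tickets skew toward P0, which has a lower base rate.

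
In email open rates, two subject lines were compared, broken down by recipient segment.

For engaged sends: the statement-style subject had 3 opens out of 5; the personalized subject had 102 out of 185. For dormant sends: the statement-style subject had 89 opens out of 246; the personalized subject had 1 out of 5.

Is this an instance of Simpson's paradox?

Engaged: the statement-style subject 3/5 = 60.0%, the personalized subject 102/185 = 55.1% → the statement-style subject
Dormant: the statement-style subject 89/246 = 36.2%, the personalized subject 1/5 = 20.0% → the statement-style subject
Overall: the statement-style subject 92/251 = 36.7%, the personalized subject 103/190 = 54.2% → the personalized subject
The statement-style subject wins each recipient group but the personalized subject wins overall — the comparison reverses. The statement-style subject's sends skew toward dormant, which has a lower base rate.

Yes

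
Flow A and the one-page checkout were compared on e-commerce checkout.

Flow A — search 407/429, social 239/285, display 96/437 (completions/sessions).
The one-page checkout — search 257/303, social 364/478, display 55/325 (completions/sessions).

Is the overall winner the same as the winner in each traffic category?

Yes

Search: Flow A 407/429 = 94.9%, the one-page checkout 257/303 = 84.8% → Flow A
Social: Flow A 239/285 = 83.9%, the one-page checkout 364/478 = 76.2% → Flow A
Display: Flow A 96/437 = 22.0%, the one-page checkout 55/325 = 16.9% → Flow A
Overall: Flow A 742/1151 = 64.5%, the one-page checkout 676/1106 = 61.1% → Flow A
Flow A wins overall and in every traffic group — no reversal.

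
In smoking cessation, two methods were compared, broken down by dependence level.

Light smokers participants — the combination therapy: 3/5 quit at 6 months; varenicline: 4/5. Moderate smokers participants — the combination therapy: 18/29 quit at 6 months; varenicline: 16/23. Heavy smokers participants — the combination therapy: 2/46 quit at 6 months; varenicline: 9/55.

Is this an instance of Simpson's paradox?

No

Light smokers: the combination therapy 3/5 = 60.0%, varenicline 4/5 = 80.0% → varenicline
Moderate smokers: the combination therapy 18/29 = 62.1%, varenicline 16/23 = 69.6% → varenicline
Heavy smokers: the combination therapy 2/46 = 4.3%, varenicline 9/55 = 16.4% → varenicline
Overall: the combination therapy 23/80 = 28.8%, varenicline 29/83 = 34.9% → varenicline
Varenicline wins overall and in every dependence group — no reversal.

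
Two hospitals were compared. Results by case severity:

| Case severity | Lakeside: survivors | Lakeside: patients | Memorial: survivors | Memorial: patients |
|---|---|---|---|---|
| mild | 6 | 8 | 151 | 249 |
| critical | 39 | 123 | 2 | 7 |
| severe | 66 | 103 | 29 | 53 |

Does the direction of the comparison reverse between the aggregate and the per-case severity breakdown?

Yes

Mild: Lakeside 6/8 = 75.0%, Memorial 151/249 = 60.6% → Lakeside
Critical: Lakeside 39/123 = 31.7%, Memorial 2/7 = 28.6% → Lakeside
Severe: Lakeside 66/103 = 64.1%, Memorial 29/53 = 54.7% → Lakeside
Overall: Lakeside 111/234 = 47.4%, Memorial 182/309 = 58.9% → Memorial
Lakeside wins each case group but Memorial wins overall — the comparison reverses. Lakeside's patients skew toward critical, which has a lower base rate.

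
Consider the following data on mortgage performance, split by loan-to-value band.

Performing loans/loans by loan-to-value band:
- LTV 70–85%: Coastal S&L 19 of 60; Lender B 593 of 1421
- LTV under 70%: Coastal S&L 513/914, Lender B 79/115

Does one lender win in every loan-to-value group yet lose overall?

LTV 70–85%: Coastal S&L 19/60 = 31.7%, Lender B 593/1421 = 41.7% → Lender B
LTV under 70%: Coastal S&L 513/914 = 56.1%, Lender B 79/115 = 68.7% → Lender B
Overall: Coastal S&L 532/974 = 54.6%, Lender B 672/1536 = 43.8% → Coastal S&L
Lender B wins each loan-to-value group but Coastal S&L wins overall — the comparison reverses. Lender B's loans skew toward LTV 70–85%, which has a lower base rate.

Yes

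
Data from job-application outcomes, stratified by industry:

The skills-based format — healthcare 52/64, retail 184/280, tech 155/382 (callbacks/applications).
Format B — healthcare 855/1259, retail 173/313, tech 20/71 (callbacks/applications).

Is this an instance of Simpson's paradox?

Yes

Healthcare: the skills-based format 52/64 = 81.2%, Format B 855/1259 = 67.9% → the skills-based format
Retail: the skills-based format 184/280 = 65.7%, Format B 173/313 = 55.3% → the skills-based format
Tech: the skills-based format 155/382 = 40.6%, Format B 20/71 = 28.2% → the skills-based format
Overall: the skills-based format 391/726 = 53.9%, Format B 1048/1643 = 63.8% → Format B
The skills-based format wins each industry group but Format B wins overall — the comparison reverses. The skills-based format's applications skew toward tech, which has a lower base rate.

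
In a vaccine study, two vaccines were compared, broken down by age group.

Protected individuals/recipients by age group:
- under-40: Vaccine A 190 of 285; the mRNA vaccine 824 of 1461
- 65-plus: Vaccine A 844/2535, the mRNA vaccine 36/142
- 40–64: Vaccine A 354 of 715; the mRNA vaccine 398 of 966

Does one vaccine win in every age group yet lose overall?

Yes

Under-40: Vaccine A 190/285 = 66.7%, the mRNA vaccine 824/1461 = 56.4% → Vaccine A
65-plus: Vaccine A 844/2535 = 33.3%, the mRNA vaccine 36/142 = 25.4% → Vaccine A
40–64: Vaccine A 354/715 = 49.5%, the mRNA vaccine 398/966 = 41.2% → Vaccine A
Overall: Vaccine A 1388/3535 = 39.3%, the mRNA vaccine 1258/2569 = 49.0% → the mRNA vaccine
Vaccine A wins each age group but the mRNA vaccine wins overall — the comparison reverses. Vaccine A's recipients skew toward 65-plus, which has a lower base rate.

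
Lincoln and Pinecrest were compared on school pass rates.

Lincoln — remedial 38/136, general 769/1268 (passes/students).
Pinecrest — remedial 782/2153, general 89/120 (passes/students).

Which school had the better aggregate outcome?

Lincoln

Remedial: Lincoln 38/136 = 27.9%, Pinecrest 782/2153 = 36.3% → Pinecrest
General: Lincoln 769/1268 = 60.6%, Pinecrest 89/120 = 74.2% → Pinecrest
Overall: Lincoln 807/1404 = 57.5%, Pinecrest 871/2273 = 38.3% → Lincoln
(Pinecrest wins every student group but Lincoln wins overall — Pinecrest's students skew toward the low-rate remedial group.)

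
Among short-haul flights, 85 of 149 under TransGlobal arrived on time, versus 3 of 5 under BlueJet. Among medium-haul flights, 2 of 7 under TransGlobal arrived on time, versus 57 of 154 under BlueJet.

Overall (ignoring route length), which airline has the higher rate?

TransGlobal

Short-haul: TransGlobal 85/149 = 57.0%, BlueJet 3/5 = 60.0% → BlueJet
Medium-haul: TransGlobal 2/7 = 28.6%, BlueJet 57/154 = 37.0% → BlueJet
Overall: TransGlobal 87/156 = 55.8%, BlueJet 60/159 = 37.7% → TransGlobal
(BlueJet wins every route group but TransGlobal wins overall — BlueJet's flights skew toward the low-rate medium-haul group.)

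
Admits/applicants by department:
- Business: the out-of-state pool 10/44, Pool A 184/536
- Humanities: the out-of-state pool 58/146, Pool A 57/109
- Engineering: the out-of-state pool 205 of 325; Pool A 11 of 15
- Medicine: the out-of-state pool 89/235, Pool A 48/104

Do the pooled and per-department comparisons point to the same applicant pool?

Business: the out-of-state pool 10/44 = 22.7%, Pool A 184/536 = 34.3% → Pool A
Humanities: the out-of-state pool 58/146 = 39.7%, Pool A 57/109 = 52.3% → Pool A
Engineering: the out-of-state pool 205/325 = 63.1%, Pool A 11/15 = 73.3% → Pool A
Medicine: the out-of-state pool 89/235 = 37.9%, Pool A 48/104 = 46.2% → Pool A
Overall: the out-of-state pool 362/750 = 48.3%, Pool A 300/764 = 39.3% → the out-of-state pool
Pool A wins each department group but the out-of-state pool wins overall — the comparison reverses. Pool A's applicants skew toward Business, which has a lower base rate.

No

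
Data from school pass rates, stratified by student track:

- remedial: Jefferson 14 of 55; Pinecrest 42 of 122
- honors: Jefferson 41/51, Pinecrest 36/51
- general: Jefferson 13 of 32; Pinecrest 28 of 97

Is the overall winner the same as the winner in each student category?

Remedial: Jefferson 14/55 = 25.5%, Pinecrest 42/122 = 34.4% → Pinecrest
Honors: Jefferson 41/51 = 80.4%, Pinecrest 36/51 = 70.6% → Jefferson
General: Jefferson 13/32 = 40.6%, Pinecrest 28/97 = 28.9% → Jefferson
Overall: Jefferson 68/138 = 49.3%, Pinecrest 106/270 = 39.3% → Jefferson
Neither sweeps: Jefferson wins 2 of 3 groups, Pinecrest wins 1. Jefferson wins overall but not every group — no Simpson reversal.

No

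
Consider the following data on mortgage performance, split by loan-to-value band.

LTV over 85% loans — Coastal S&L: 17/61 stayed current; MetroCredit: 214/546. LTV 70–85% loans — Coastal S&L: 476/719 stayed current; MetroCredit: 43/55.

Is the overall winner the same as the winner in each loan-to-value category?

LTV over 85%: Coastal S&L 17/61 = 27.9%, MetroCredit 214/546 = 39.2% → MetroCredit
LTV 70–85%: Coastal S&L 476/719 = 66.2%, MetroCredit 43/55 = 78.2% → MetroCredit
Overall: Coastal S&L 493/780 = 63.2%, MetroCredit 257/601 = 42.8% → Coastal S&L
MetroCredit wins each loan-to-value group but Coastal S&L wins overall — the comparison reverses. MetroCredit's loans skew toward LTV over 85%, which has a lower base rate.

No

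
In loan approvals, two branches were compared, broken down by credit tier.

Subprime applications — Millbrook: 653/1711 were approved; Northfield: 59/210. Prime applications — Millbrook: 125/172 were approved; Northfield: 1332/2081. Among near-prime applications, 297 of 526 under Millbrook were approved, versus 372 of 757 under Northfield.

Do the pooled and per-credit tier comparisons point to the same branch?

Subprime: Millbrook 653/1711 = 38.2%, Northfield 59/210 = 28.1% → Millbrook
Prime: Millbrook 125/172 = 72.7%, Northfield 1332/2081 = 64.0% → Millbrook
Near-prime: Millbrook 297/526 = 56.5%, Northfield 372/757 = 49.1% → Millbrook
Overall: Millbrook 1075/2409 = 44.6%, Northfield 1763/3048 = 57.8% → Northfield
Millbrook wins each credit group but Northfield wins overall — the comparison reverses. Millbrook's applications skew toward subprime, which has a lower base rate.

No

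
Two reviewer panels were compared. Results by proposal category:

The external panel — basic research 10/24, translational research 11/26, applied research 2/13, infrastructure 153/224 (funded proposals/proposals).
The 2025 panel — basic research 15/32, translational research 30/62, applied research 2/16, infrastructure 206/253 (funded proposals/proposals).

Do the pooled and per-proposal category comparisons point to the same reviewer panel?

Basic research: the external panel 10/24 = 41.7%, the 2025 panel 15/32 = 46.9% → the 2025 panel
Translational research: the external panel 11/26 = 42.3%, the 2025 panel 30/62 = 48.4% → the 2025 panel
Applied research: the external panel 2/13 = 15.4%, the 2025 panel 2/16 = 12.5% → the external panel
Infrastructure: the external panel 153/224 = 68.3%, the 2025 panel 206/253 = 81.4% → the 2025 panel
Overall: the external panel 176/287 = 61.3%, the 2025 panel 253/363 = 69.7% → the 2025 panel
Neither sweeps: the external panel wins 1 of 4 groups, the 2025 panel wins 3. The 2025 panel wins overall but not every group — no Simpson reversal.

No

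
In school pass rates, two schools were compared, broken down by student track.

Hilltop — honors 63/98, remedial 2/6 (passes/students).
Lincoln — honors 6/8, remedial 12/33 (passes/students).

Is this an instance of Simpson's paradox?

Yes

Honors: Hilltop 63/98 = 64.3%, Lincoln 6/8 = 75.0% → Lincoln
Remedial: Hilltop 2/6 = 33.3%, Lincoln 12/33 = 36.4% → Lincoln
Overall: Hilltop 65/104 = 62.5%, Lincoln 18/41 = 43.9% → Hilltop
Lincoln wins each student group but Hilltop wins overall — the comparison reverses. Lincoln's students skew toward remedial, which has a lower base rate.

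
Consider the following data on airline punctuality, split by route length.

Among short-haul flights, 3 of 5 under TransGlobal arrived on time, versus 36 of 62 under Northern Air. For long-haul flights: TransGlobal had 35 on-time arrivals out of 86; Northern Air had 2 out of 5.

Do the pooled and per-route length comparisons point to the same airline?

No

Short-haul: TransGlobal 3/5 = 60.0%, Northern Air 36/62 = 58.1% → TransGlobal
Long-haul: TransGlobal 35/86 = 40.7%, Northern Air 2/5 = 40.0% → TransGlobal
Overall: TransGlobal 38/91 = 41.8%, Northern Air 38/67 = 56.7% → Northern Air
TransGlobal wins each route group but Northern Air wins overall — the comparison reverses. TransGlobal's flights skew toward long-haul, which has a lower base rate.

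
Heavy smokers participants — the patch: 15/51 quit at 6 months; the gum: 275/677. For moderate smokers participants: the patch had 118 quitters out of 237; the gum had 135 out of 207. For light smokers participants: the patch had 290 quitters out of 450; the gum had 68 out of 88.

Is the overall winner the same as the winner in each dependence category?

Heavy smokers: the patch 15/51 = 29.4%, the gum 275/677 = 40.6% → the gum
Moderate smokers: the patch 118/237 = 49.8%, the gum 135/207 = 65.2% → the gum
Light smokers: the patch 290/450 = 64.4%, the gum 68/88 = 77.3% → the gum
Overall: the patch 423/738 = 57.3%, the gum 478/972 = 49.2% → the patch
The gum wins each dependence group but the patch wins overall — the comparison reverses. The gum's participants skew toward heavy smokers, which has a lower base rate.

No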